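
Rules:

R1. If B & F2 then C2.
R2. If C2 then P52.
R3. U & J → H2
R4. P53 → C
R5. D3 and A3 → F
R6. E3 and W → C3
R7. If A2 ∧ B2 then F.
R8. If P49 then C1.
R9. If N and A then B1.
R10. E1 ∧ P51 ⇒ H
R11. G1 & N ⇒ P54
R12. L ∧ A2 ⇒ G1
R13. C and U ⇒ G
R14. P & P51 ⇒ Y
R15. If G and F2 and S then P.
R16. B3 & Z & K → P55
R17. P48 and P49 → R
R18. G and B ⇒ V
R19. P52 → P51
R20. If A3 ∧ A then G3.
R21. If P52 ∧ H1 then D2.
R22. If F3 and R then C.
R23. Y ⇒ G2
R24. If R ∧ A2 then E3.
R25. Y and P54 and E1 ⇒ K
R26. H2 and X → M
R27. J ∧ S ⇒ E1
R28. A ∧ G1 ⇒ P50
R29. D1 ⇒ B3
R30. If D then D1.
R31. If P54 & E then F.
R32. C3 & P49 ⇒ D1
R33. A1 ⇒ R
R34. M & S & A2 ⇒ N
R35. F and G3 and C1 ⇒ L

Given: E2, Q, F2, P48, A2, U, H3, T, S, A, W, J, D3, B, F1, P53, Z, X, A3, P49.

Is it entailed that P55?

Yes

C2  (by R1: B, F2)
P52  (by R2: C2)
H2  (by R3: U, J)
C  (by R4: P53)
F  (by R5: D3, A3)
C1  (by R8: P49)
G  (by R13: C, U)
P  (by R15: G, F2, S)
R  (by R17: P48, P49)
P51  (by R19: P52)
G3  (by R20: A3, A)
E3  (by R24: R, A2)
M  (by R26: H2, X)
E1  (by R27: J, S)
N  (by R34: M, S, A2)
L  (by R35: F, G3, C1)
C3  (by R6: E3, W)
G1  (by R12: L, A2)
Y  (by R14: P, P51)
D1  (by R32: C3, P49)
P54  (by R11: G1, N)
K  (by R25: Y, P54, E1)
B3  (by R29: D1)
P55  (by R16: B3, Z, K)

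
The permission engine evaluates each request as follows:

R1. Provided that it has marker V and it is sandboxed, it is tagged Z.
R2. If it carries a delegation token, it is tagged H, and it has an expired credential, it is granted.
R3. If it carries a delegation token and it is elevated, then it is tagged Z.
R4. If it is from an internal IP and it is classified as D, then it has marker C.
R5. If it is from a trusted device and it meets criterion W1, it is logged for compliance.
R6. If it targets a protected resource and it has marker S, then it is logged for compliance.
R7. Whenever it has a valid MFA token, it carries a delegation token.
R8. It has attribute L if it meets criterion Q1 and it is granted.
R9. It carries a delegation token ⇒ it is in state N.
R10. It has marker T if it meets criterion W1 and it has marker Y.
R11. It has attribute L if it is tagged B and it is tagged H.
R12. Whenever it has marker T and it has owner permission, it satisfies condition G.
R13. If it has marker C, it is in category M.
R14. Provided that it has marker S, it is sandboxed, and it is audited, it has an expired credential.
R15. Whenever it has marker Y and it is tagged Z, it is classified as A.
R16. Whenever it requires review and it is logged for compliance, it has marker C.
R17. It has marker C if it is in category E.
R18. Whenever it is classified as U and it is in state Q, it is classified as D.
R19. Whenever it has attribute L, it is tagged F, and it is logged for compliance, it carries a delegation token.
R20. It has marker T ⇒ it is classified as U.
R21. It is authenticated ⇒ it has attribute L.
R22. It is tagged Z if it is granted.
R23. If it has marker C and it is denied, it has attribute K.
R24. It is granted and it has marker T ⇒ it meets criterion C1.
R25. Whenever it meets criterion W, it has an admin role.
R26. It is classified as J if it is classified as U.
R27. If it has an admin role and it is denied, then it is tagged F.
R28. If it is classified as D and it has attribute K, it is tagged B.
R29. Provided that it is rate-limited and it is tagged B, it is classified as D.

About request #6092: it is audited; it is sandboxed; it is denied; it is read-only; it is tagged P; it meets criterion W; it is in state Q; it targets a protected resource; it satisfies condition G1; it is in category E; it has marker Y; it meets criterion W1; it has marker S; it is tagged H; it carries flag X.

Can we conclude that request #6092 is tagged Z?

Yes

By R6 (it targets a protected resource, it has marker S): it is logged for compliance.
By R10 (it meets criterion W1, it has marker Y): it has marker T.
By R14 (it has marker S, it is sandboxed, it is audited): it has an expired credential.
By R17 (it is in category E): it has marker C.
By R20 (it has marker T): it is classified as U.
By R23 (it has marker C, it is denied): it has attribute K.
By R25 (it meets criterion W): it has an admin role.
By R27 (it has an admin role, it is denied): it is tagged F.
By R18 (it is classified as U, it is in state Q): it is classified as D.
By R28 (it is classified as D, it has attribute K): it is tagged B.
By R11 (it is tagged B, it is tagged H): it has attribute L.
By R19 (it has attribute L, it is tagged F, it is logged for compliance): it carries a delegation token.
By R2 (it carries a delegation token, it is tagged H, it has an expired credential): it is granted.
By R22 (it is granted): it is tagged Z.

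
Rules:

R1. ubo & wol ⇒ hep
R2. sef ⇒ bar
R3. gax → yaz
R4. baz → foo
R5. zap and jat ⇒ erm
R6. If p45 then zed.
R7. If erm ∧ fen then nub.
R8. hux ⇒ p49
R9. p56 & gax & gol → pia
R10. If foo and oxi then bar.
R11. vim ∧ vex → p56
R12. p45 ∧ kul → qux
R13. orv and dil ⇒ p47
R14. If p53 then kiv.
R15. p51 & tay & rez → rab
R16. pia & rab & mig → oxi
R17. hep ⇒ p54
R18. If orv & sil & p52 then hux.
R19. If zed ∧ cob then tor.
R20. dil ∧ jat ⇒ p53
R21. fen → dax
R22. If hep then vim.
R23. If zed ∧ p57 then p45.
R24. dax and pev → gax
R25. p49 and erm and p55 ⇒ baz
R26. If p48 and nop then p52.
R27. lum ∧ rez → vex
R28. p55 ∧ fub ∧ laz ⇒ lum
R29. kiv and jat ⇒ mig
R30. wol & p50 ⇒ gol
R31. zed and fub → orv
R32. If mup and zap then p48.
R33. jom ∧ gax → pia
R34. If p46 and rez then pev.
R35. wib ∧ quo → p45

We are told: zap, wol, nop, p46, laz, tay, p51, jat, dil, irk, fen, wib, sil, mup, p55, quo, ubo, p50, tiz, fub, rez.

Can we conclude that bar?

hep  (by R1: ubo, wol)
erm  (by R5: zap, jat)
rab  (by R15: p51, tay, rez)
p53  (by R20: dil, jat)
dax  (by R21: fen)
vim  (by R22: hep)
lum  (by R28: p55, fub, laz)
gol  (by R30: wol, p50)
p48  (by R32: mup, zap)
pev  (by R34: p46, rez)
p45  (by R35: wib, quo)
zed  (by R6: p45)
kiv  (by R14: p53)
gax  (by R24: dax, pev)
p52  (by R26: p48, nop)
vex  (by R27: lum, rez)
mig  (by R29: kiv, jat)
orv  (by R31: zed, fub)
p56  (by R11: vim, vex)
hux  (by R18: orv, sil, p52)
p49  (by R8: hux)
pia  (by R9: p56, gax, gol)
oxi  (by R16: pia, rab, mig)
baz  (by R25: p49, erm, p55)
foo  (by R4: baz)
bar  (by R10: foo, oxi)

Yes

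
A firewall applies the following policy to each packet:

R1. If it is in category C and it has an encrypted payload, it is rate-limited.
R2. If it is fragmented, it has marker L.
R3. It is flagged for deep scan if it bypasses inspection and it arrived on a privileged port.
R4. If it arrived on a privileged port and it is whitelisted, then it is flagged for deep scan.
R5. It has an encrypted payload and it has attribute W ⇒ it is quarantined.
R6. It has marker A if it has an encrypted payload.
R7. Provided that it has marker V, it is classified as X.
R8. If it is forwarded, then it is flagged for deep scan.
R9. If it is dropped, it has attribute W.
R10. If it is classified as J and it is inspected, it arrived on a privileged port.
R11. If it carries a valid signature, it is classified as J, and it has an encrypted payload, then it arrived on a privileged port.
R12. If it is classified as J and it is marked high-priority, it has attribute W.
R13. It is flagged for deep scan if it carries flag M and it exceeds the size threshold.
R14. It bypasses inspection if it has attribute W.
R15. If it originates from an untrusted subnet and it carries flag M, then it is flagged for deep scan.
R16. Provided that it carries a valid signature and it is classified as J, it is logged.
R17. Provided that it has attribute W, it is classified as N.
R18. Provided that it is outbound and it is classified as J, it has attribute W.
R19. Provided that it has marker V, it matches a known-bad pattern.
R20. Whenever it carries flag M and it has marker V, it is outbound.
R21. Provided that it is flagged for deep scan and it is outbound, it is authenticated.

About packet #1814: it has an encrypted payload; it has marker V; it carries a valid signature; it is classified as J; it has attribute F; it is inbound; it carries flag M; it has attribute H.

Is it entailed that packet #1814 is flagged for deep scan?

By R11 (it carries a valid signature, it is classified as J, it has an encrypted payload): it arrived on a privileged port.
By R20 (it carries flag M, it has marker V): it is outbound.
By R18 (it is outbound, it is classified as J): it has attribute W.
By R14 (it has attribute W): it bypasses inspection.
By R3 (it bypasses inspection, it arrived on a privileged port): it is flagged for deep scan.

Yes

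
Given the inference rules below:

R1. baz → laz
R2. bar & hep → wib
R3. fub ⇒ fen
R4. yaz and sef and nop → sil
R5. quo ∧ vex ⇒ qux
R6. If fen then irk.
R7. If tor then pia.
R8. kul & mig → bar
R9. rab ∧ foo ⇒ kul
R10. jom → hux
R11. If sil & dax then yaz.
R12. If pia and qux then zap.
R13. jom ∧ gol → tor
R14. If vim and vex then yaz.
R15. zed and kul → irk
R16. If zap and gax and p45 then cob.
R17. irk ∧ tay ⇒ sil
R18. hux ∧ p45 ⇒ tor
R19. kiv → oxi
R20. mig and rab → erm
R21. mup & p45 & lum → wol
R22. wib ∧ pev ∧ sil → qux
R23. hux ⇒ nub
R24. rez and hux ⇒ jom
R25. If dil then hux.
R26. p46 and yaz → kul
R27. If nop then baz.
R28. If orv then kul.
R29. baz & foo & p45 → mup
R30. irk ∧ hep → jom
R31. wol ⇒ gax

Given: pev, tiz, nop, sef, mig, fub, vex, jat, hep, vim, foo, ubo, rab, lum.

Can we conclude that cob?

Forward chaining from the given facts derives: fen, irk, kul, yaz, erm, baz, jom, laz, sil, bar, hux, nub, wib, qux.
The only rule concluding cob is R16, which needs zap; that is never established.

No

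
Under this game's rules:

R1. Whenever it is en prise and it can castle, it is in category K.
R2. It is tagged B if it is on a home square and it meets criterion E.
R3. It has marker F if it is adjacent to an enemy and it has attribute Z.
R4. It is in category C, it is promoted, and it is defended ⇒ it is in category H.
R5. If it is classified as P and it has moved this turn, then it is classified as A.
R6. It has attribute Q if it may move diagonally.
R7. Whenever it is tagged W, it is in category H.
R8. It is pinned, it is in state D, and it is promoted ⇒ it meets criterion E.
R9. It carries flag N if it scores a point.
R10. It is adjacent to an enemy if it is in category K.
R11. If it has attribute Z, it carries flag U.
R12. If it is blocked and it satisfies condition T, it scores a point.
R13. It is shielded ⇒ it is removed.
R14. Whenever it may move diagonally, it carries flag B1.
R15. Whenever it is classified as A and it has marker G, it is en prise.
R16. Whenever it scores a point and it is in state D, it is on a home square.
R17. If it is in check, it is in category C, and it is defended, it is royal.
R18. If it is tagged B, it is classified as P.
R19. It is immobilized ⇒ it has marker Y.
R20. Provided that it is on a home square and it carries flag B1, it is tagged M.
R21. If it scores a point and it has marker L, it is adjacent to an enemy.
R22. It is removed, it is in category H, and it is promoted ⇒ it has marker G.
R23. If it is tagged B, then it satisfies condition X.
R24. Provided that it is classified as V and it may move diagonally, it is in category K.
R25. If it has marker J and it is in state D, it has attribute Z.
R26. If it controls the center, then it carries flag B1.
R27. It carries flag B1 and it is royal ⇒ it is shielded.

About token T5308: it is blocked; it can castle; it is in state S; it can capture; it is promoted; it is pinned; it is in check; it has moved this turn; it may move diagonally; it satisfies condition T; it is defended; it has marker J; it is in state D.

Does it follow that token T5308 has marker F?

No

Forward chaining from the given facts derives: has attribute Q, meets criterion E, scores a point, carries flag B1, is on a home square, is tagged M, has attribute Z, is tagged B, carries flag N, carries flag U, is classified as P, satisfies condition X, is classified as A.
The only rule concluding "it has marker F" is R3, which needs "it is adjacent to an enemy"; that is never established.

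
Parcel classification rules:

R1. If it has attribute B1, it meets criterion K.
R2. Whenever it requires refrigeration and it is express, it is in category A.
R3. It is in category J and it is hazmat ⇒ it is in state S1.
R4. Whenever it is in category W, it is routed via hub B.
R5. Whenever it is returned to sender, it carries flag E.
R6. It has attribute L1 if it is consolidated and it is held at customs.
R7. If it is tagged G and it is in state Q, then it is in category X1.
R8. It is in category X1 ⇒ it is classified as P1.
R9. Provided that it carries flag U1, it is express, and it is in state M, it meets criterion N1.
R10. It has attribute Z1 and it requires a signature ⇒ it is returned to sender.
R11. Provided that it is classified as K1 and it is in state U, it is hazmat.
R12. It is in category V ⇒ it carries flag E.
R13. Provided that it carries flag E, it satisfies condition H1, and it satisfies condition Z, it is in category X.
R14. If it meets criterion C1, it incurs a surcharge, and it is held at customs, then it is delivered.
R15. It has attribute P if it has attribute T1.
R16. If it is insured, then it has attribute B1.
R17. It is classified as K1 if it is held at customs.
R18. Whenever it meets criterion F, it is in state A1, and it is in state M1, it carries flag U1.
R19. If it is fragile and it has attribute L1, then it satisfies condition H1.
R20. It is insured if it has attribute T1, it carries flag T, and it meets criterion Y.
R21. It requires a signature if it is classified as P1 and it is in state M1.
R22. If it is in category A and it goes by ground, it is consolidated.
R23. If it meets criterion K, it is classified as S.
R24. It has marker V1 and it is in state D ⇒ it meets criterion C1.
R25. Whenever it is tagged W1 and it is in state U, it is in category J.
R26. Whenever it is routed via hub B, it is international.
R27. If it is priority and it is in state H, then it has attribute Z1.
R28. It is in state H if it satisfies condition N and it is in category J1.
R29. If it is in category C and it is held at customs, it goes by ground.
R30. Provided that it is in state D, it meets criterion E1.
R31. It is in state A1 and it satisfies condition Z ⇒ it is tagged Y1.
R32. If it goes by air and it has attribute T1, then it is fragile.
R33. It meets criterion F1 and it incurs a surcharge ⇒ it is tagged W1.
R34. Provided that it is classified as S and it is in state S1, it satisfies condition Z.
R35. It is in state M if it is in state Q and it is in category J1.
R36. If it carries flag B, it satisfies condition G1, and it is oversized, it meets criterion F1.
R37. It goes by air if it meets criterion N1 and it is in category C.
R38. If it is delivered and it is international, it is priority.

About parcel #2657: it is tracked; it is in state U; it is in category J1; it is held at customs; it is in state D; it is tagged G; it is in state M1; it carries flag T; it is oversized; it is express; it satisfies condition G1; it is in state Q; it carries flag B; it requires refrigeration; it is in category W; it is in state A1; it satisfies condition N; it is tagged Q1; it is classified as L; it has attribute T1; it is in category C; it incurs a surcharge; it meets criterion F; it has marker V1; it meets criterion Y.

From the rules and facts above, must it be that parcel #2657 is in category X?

By R2 (it requires refrigeration, it is express): it is in category A.
By R4 (it is in category W): it is routed via hub B.
By R7 (it is tagged G, it is in state Q): it is in category X1.
By R8 (it is in category X1): it is classified as P1.
By R17 (it is held at customs): it is classified as K1.
By R18 (it meets criterion F, it is in state A1, it is in state M1): it carries flag U1.
By R20 (it has attribute T1, it carries flag T, it meets criterion Y): it is insured.
By R21 (it is classified as P1, it is in state M1): it requires a signature.
By R24 (it has marker V1, it is in state D): it meets criterion C1.
By R26 (it is routed via hub B): it is international.
By R28 (it satisfies condition N, it is in category J1): it is in state H.
By R29 (it is in category C, it is held at customs): it goes by ground.
By R35 (it is in state Q, it is in category J1): it is in state M.
By R36 (it carries flag B, it satisfies condition G1, it is oversized): it meets criterion F1.
By R9 (it carries flag U1, it is express, it is in state M): it meets criterion N1.
By R11 (it is classified as K1, it is in state U): it is hazmat.
By R14 (it meets criterion C1, it incurs a surcharge, it is held at customs): it is delivered.
By R16 (it is insured): it has attribute B1.
By R22 (it is in category A, it goes by ground): it is consolidated.
By R33 (it meets criterion F1, it incurs a surcharge): it is tagged W1.
By R37 (it meets criterion N1, it is in category C): it goes by air.
By R38 (it is delivered, it is international): it is priority.
By R1 (it has attribute B1): it meets criterion K.
By R6 (it is consolidated, it is held at customs): it has attribute L1.
By R23 (it meets criterion K): it is classified as S.
By R25 (it is tagged W1, it is in state U): it is in category J.
By R27 (it is priority, it is in state H): it has attribute Z1.
By R32 (it goes by air, it has attribute T1): it is fragile.
By R3 (it is in category J, it is hazmat): it is in state S1.
By R10 (it has attribute Z1, it requires a signature): it is returned to sender.
By R19 (it is fragile, it has attribute L1): it satisfies condition H1.
By R34 (it is classified as S, it is in state S1): it satisfies condition Z.
By R5 (it is returned to sender): it carries flag E.
By R13 (it carries flag E, it satisfies condition H1, it satisfies condition Z): it is in category X.

Yes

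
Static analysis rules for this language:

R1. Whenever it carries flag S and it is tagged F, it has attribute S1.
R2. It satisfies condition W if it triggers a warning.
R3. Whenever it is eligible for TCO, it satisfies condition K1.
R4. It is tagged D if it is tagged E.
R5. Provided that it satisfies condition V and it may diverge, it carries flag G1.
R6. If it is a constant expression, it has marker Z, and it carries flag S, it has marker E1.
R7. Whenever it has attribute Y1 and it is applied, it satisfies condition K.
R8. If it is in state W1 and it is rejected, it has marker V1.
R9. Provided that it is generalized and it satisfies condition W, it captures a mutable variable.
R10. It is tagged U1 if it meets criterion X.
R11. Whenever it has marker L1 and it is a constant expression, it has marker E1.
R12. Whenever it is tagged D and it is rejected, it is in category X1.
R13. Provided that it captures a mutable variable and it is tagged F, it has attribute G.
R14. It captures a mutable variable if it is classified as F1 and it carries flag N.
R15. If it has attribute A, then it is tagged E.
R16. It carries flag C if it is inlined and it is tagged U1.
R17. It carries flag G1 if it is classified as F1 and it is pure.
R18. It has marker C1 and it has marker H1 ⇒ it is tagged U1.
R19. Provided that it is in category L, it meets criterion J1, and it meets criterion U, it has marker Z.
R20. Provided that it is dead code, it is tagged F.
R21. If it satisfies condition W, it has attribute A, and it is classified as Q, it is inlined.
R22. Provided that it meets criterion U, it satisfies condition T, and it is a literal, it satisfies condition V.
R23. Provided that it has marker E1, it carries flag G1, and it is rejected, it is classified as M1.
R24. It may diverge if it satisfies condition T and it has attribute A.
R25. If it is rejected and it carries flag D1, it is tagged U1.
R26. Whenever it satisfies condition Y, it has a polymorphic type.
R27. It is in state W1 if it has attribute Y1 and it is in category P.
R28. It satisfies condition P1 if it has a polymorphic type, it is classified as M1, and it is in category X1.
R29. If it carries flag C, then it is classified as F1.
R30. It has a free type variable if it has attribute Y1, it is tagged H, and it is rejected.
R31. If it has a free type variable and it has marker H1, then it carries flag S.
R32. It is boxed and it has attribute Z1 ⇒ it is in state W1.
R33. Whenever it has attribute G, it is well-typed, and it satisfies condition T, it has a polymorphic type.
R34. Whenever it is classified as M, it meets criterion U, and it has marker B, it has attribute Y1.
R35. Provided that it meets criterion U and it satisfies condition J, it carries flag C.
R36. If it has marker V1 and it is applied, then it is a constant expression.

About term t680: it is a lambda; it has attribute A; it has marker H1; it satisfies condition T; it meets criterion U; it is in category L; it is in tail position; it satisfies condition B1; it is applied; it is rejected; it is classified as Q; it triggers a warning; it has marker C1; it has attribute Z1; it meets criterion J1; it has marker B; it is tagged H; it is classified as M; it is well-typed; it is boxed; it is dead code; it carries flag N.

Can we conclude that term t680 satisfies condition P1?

No

Forward chaining from the given facts derives: satisfies condition W, is tagged E, is tagged U1, has marker Z, is tagged F, is inlined, may diverge, is in state W1, has attribute Y1, is tagged D, satisfies condition K, has marker V1, is in category X1, carries flag C, is classified as F1, has a free type variable, carries flag S, is a constant expression, has attribute S1, has marker E1, captures a mutable variable, has attribute G, has a polymorphic type.
The only rule concluding "it satisfies condition P1" is R28, which needs "it is classified as M1"; that is never established.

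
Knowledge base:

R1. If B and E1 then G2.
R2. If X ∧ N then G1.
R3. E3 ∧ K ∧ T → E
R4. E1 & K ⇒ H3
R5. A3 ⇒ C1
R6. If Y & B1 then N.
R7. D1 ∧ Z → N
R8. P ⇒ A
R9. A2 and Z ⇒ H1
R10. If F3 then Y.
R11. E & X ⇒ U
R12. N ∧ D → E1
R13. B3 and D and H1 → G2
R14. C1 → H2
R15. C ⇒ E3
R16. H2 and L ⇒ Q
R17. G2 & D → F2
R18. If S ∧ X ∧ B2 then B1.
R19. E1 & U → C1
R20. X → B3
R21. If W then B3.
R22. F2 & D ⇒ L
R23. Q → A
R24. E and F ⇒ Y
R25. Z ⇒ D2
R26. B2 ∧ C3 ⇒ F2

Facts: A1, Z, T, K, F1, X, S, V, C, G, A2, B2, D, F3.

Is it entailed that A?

H1  (by R9: A2, Z)
Y  (by R10: F3)
E3  (by R15: C)
B1  (by R18: S, X, B2)
B3  (by R20: X)
E  (by R3: E3, K, T)
N  (by R6: Y, B1)
U  (by R11: E, X)
E1  (by R12: N, D)
G2  (by R13: B3, D, H1)
F2  (by R17: G2, D)
C1  (by R19: E1, U)
L  (by R22: F2, D)
H2  (by R14: C1)
Q  (by R16: H2, L)
A  (by R23: Q)

Yes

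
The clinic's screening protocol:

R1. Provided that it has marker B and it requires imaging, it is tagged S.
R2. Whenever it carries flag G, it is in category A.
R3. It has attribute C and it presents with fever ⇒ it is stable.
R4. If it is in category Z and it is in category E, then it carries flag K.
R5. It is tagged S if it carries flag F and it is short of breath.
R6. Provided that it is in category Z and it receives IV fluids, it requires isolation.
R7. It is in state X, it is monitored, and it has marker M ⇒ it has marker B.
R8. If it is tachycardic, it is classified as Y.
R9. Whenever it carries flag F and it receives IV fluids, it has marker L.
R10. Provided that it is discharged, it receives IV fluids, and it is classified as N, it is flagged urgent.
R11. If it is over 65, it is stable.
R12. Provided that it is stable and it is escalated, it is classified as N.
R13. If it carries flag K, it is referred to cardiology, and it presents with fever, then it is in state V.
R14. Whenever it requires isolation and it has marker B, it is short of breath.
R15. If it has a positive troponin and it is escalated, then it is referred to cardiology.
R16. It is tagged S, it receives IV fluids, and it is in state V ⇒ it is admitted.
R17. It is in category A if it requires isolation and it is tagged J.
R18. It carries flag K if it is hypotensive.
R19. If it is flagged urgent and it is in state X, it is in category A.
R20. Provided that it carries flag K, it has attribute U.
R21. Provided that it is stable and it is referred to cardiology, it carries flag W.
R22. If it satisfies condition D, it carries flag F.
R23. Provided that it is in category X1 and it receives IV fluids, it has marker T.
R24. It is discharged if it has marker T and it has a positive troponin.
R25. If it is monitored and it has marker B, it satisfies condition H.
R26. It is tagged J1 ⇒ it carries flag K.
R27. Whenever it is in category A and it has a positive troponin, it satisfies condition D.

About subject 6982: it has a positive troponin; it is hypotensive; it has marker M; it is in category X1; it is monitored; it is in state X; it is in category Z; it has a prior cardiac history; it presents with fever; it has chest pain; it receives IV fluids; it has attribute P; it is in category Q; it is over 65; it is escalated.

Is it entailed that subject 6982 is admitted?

Yes

By R6 (it is in category Z, it receives IV fluids): it requires isolation.
By R7 (it is in state X, it is monitored, it has marker M): it has marker B.
By R11 (it is over 65): it is stable.
By R12 (it is stable, it is escalated): it is classified as N.
By R14 (it requires isolation, it has marker B): it is short of breath.
By R15 (it has a positive troponin, it is escalated): it is referred to cardiology.
By R18 (it is hypotensive): it carries flag K.
By R23 (it is in category X1, it receives IV fluids): it has marker T.
By R24 (it has marker T, it has a positive troponin): it is discharged.
By R10 (it is discharged, it receives IV fluids, it is classified as N): it is flagged urgent.
By R13 (it carries flag K, it is referred to cardiology, it presents with fever): it is in state V.
By R19 (it is flagged urgent, it is in state X): it is in category A.
By R27 (it is in category A, it has a positive troponin): it satisfies condition D.
By R22 (it satisfies condition D): it carries flag F.
By R5 (it carries flag F, it is short of breath): it is tagged S.
By R16 (it is tagged S, it receives IV fluids, it is in state V): it is admitted.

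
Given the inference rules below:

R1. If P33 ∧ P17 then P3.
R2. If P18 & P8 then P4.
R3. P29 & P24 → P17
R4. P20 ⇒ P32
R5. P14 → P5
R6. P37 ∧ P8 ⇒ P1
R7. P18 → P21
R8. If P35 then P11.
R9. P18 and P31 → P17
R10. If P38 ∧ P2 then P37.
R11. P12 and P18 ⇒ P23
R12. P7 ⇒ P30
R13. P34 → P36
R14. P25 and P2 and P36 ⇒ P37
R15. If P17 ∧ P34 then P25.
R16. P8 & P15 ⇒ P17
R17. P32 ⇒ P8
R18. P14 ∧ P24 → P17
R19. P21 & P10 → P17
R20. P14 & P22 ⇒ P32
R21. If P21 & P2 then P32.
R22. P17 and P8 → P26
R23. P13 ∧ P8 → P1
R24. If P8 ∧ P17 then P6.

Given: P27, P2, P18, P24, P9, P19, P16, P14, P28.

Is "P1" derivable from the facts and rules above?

Forward chaining from the given facts derives: P5, P21, P17, P32, P8, P26, P6, P4.
Rules concluding P1: R6 needs P37; R23 needs P13 — none of these are established.

No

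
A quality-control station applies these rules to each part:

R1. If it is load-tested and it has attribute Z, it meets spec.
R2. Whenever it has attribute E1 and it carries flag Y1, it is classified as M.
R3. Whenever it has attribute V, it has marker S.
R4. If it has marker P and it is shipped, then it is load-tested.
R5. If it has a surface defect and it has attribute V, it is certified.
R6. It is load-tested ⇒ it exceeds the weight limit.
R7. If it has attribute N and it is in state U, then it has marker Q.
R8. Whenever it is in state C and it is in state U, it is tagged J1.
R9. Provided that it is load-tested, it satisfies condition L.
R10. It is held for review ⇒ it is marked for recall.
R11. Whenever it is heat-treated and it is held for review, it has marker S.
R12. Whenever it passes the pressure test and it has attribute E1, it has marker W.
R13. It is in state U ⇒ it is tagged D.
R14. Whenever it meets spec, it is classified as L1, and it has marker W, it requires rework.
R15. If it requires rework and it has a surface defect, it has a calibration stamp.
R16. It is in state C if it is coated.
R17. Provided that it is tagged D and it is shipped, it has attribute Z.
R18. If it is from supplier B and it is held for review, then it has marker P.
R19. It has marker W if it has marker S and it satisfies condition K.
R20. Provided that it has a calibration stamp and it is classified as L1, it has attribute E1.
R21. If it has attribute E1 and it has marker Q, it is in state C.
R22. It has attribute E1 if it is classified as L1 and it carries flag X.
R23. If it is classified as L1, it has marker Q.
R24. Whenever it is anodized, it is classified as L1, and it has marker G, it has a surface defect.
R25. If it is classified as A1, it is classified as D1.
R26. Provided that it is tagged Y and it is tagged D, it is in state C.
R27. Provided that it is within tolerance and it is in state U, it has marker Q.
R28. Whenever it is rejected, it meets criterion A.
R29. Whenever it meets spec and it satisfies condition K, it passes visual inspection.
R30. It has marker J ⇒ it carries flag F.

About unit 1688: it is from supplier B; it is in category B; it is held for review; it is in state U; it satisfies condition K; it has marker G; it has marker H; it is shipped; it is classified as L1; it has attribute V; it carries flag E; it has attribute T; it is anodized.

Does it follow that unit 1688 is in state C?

Yes

By R3 (it has attribute V): it has marker S.
By R13 (it is in state U): it is tagged D.
By R17 (it is tagged D, it is shipped): it has attribute Z.
By R18 (it is from supplier B, it is held for review): it has marker P.
By R19 (it has marker S, it satisfies condition K): it has marker W.
By R23 (it is classified as L1): it has marker Q.
By R24 (it is anodized, it is classified as L1, it has marker G): it has a surface defect.
By R4 (it has marker P, it is shipped): it is load-tested.
By R1 (it is load-tested, it has attribute Z): it meets spec.
By R14 (it meets spec, it is classified as L1, it has marker W): it requires rework.
By R15 (it requires rework, it has a surface defect): it has a calibration stamp.
By R20 (it has a calibration stamp, it is classified as L1): it has attribute E1.
By R21 (it has attribute E1, it has marker Q): it is in state C.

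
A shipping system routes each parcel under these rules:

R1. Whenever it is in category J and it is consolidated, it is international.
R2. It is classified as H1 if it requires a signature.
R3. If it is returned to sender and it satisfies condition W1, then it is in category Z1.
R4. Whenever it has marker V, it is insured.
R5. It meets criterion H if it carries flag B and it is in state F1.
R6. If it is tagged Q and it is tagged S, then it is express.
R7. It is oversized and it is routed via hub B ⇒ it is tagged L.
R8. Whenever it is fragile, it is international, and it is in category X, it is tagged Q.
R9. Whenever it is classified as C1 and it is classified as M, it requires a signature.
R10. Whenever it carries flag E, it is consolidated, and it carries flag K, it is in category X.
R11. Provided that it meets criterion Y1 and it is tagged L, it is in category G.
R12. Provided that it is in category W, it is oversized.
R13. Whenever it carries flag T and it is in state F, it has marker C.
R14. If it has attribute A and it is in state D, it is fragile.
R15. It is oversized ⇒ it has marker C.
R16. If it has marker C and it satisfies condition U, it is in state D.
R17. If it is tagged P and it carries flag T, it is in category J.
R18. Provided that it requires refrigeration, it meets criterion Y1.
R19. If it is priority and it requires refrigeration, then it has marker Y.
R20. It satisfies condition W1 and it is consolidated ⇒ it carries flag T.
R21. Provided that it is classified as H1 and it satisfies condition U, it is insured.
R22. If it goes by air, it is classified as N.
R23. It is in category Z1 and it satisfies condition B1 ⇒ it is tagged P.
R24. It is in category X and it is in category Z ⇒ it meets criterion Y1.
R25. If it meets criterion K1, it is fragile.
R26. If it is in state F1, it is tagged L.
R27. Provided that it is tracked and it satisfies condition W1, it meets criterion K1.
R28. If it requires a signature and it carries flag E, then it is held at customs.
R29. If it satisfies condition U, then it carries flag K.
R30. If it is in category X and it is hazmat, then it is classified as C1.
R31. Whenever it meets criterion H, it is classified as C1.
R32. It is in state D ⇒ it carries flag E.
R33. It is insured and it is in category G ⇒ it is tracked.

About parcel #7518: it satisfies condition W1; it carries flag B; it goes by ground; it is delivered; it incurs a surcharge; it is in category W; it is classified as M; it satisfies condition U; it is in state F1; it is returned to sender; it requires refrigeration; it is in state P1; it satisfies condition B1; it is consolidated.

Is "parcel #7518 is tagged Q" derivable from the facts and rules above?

Yes

By R3 (it is returned to sender, it satisfies condition W1): it is in category Z1.
By R5 (it carries flag B, it is in state F1): it meets criterion H.
By R12 (it is in category W): it is oversized.
By R15 (it is oversized): it has marker C.
By R16 (it has marker C, it satisfies condition U): it is in state D.
By R18 (it requires refrigeration): it meets criterion Y1.
By R20 (it satisfies condition W1, it is consolidated): it carries flag T.
By R23 (it is in category Z1, it satisfies condition B1): it is tagged P.
By R26 (it is in state F1): it is tagged L.
By R29 (it satisfies condition U): it carries flag K.
By R31 (it meets criterion H): it is classified as C1.
By R32 (it is in state D): it carries flag E.
By R9 (it is classified as C1, it is classified as M): it requires a signature.
By R10 (it carries flag E, it is consolidated, it carries flag K): it is in category X.
By R11 (it meets criterion Y1, it is tagged L): it is in category G.
By R17 (it is tagged P, it carries flag T): it is in category J.
By R1 (it is in category J, it is consolidated): it is international.
By R2 (it requires a signature): it is classified as H1.
By R21 (it is classified as H1, it satisfies condition U): it is insured.
By R33 (it is insured, it is in category G): it is tracked.
By R27 (it is tracked, it satisfies condition W1): it meets criterion K1.
By R25 (it meets criterion K1): it is fragile.
By R8 (it is fragile, it is international, it is in category X): it is tagged Q.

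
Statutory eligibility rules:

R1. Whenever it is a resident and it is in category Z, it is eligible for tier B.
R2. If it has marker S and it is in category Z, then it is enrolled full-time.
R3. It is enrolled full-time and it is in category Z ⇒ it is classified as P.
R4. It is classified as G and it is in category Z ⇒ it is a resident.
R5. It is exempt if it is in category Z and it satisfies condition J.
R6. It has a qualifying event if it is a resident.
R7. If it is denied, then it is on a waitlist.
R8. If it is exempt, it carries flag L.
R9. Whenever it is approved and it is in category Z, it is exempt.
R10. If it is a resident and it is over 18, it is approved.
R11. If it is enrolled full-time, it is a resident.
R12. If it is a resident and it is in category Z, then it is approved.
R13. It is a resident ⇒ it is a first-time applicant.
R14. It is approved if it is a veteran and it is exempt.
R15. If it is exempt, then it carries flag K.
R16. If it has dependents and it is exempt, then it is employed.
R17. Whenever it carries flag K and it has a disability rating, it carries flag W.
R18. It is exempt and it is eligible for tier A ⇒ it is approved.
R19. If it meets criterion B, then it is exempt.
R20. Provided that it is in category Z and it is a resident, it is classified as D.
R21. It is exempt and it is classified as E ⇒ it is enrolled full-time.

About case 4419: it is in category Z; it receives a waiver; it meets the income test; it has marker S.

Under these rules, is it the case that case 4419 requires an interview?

Forward chaining from the given facts derives: is enrolled full-time, is classified as P, is a resident, is approved, is a first-time applicant, is classified as D, is eligible for tier B, has a qualifying event, is exempt, carries flag K, carries flag L.
No rule has "it requires an interview" as its conclusion, and it is not among the given facts.

No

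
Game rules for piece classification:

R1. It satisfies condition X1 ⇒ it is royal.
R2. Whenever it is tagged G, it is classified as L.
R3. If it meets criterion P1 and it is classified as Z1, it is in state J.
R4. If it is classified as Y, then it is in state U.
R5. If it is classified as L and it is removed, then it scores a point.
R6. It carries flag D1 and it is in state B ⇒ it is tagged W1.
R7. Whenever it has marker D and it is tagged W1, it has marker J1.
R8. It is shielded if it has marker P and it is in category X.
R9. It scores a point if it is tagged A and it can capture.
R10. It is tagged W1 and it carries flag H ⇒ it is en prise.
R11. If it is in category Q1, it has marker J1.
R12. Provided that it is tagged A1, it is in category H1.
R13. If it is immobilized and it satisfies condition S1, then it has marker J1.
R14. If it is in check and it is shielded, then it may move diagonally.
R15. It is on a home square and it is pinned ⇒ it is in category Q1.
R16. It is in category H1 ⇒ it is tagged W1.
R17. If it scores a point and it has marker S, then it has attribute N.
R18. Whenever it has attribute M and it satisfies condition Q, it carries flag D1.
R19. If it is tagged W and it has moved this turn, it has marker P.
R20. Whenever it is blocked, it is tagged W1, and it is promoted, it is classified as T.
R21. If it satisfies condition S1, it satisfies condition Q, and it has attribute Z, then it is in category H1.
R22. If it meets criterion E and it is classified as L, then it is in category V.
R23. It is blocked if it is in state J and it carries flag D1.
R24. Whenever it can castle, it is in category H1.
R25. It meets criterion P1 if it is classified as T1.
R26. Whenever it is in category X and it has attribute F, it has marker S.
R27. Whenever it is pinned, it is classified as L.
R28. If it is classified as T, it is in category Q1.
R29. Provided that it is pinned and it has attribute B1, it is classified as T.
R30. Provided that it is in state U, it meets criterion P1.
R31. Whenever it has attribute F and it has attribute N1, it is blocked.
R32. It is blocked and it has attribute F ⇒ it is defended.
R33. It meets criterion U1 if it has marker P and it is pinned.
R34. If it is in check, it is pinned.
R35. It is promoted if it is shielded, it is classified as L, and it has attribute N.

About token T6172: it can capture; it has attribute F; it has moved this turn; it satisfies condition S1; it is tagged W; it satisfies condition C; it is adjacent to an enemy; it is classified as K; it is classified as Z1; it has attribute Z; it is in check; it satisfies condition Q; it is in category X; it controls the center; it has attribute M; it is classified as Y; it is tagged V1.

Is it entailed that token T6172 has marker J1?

Forward chaining from the given facts derives: is in state U, carries flag D1, has marker P, is in category H1, has marker S, meets criterion P1, is pinned, is in state J, is shielded, may move diagonally, is tagged W1, is blocked, is classified as L, is defended, meets criterion U1.
Rules concluding "it has marker J1": R7 needs "it has marker D"; R11 needs "it is in category Q1"; R13 needs "it is immobilized" — none of these are established.

No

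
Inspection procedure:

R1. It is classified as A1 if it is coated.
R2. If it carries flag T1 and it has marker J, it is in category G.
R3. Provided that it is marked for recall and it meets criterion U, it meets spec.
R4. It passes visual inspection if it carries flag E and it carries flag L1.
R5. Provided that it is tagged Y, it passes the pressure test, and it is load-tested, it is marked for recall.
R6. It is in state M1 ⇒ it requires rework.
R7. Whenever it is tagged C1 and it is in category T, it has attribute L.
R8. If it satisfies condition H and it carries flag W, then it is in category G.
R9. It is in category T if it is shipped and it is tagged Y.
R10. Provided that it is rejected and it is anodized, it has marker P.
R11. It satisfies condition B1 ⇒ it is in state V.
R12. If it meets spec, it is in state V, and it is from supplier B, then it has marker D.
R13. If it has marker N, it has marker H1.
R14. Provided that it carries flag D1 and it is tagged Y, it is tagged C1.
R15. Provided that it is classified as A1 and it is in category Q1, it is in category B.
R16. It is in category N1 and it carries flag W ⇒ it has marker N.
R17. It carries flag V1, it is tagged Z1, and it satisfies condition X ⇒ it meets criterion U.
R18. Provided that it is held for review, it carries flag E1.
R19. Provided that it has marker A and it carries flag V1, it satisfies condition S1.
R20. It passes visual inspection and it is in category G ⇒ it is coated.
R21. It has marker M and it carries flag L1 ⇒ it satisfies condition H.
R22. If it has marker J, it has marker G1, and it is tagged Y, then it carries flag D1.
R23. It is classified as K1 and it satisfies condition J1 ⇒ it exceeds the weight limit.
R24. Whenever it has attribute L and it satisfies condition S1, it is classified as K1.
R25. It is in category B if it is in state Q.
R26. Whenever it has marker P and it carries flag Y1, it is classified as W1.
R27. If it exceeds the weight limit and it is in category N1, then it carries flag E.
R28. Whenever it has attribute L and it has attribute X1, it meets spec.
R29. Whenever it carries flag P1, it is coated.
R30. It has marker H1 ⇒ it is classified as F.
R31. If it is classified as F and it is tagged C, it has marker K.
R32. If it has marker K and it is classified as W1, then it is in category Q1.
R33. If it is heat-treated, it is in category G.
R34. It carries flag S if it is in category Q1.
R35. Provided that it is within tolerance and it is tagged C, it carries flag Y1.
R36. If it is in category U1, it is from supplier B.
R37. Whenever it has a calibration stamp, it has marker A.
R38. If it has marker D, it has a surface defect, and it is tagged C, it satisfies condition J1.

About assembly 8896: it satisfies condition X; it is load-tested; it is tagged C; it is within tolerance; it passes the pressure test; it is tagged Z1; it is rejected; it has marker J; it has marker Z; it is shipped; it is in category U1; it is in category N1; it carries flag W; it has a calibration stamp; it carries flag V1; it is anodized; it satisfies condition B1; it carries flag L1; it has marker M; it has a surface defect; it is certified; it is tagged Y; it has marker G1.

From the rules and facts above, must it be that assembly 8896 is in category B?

Yes

By R5 (it is tagged Y, it passes the pressure test, it is load-tested): it is marked for recall.
By R9 (it is shipped, it is tagged Y): it is in category T.
By R10 (it is rejected, it is anodized): it has marker P.
By R11 (it satisfies condition B1): it is in state V.
By R16 (it is in category N1, it carries flag W): it has marker N.
By R17 (it carries flag V1, it is tagged Z1, it satisfies condition X): it meets criterion U.
By R21 (it has marker M, it carries flag L1): it satisfies condition H.
By R22 (it has marker J, it has marker G1, it is tagged Y): it carries flag D1.
By R35 (it is within tolerance, it is tagged C): it carries flag Y1.
By R36 (it is in category U1): it is from supplier B.
By R37 (it has a calibration stamp): it has marker A.
By R3 (it is marked for recall, it meets criterion U): it meets spec.
By R8 (it satisfies condition H, it carries flag W): it is in category G.
By R12 (it meets spec, it is in state V, it is from supplier B): it has marker D.
By R13 (it has marker N): it has marker H1.
By R14 (it carries flag D1, it is tagged Y): it is tagged C1.
By R19 (it has marker A, it carries flag V1): it satisfies condition S1.
By R26 (it has marker P, it carries flag Y1): it is classified as W1.
By R30 (it has marker H1): it is classified as F.
By R31 (it is classified as F, it is tagged C): it has marker K.
By R32 (it has marker K, it is classified as W1): it is in category Q1.
By R38 (it has marker D, it has a surface defect, it is tagged C): it satisfies condition J1.
By R7 (it is tagged C1, it is in category T): it has attribute L.
By R24 (it has attribute L, it satisfies condition S1): it is classified as K1.
By R23 (it is classified as K1, it satisfies condition J1): it exceeds the weight limit.
By R27 (it exceeds the weight limit, it is in category N1): it carries flag E.
By R4 (it carries flag E, it carries flag L1): it passes visual inspection.
By R20 (it passes visual inspection, it is in category G): it is coated.
By R1 (it is coated): it is classified as A1.
By R15 (it is classified as A1, it is in category Q1): it is in category B.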